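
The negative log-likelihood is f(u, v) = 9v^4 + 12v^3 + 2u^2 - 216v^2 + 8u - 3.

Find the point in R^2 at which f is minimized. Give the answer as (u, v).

(-2, -4)

f(u,v) separates as P(u) + Q(v) − 3, so its minimum is min P + min Q − 3.
P'(u) = 4u + 8 vanishes at u ∈ {-2}; Q'(v) = 36v(v - 3)(v + 4) vanishes at v ∈ {-4, 0, 3}.
Local minima of P (where P''>0): P(-2)=-8. Local minima of Q: Q(-4)=-1920, Q(3)=-891.
So the global minimum of f is P(-2) + Q(-4) − 3 = -8 − 1920 − 3 = -1931, attained at (-2, -4).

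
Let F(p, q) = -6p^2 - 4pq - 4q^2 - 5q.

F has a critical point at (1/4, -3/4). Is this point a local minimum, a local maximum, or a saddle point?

local maximum

The Hessian of F is constant: H = [[-12, -4], [-4, -8]].
det(H) = (-12)·(-8) − (-4)² = 80.
det(H) > 0 and tr(H) = -20 < 0, so H is negative definite and the point is a local maximum.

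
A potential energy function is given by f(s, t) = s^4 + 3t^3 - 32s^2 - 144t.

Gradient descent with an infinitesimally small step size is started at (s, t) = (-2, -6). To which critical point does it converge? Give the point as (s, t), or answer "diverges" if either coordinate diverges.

f is separable, so gradient descent decouples: s follows -∂f/∂s, t follows -∂f/∂t.
∂f/∂s = 4s(s - 4)(s + 4); at s=-2 this is 96, so s decreases.
∂f/∂t = 9(t - 4)(t + 4); at t=-6 this is 180, so t decreases.
The t-coordinate has no critical point in that direction and runs off to infinity.

diverges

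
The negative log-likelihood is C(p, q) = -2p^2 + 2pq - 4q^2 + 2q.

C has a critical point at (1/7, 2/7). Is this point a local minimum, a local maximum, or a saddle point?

The Hessian of C is constant: H = [[-4, 2], [2, -8]].
det(H) = (-4)·(-8) − 2² = 28.
det(H) > 0 and tr(H) = -12 < 0, so H is negative definite and the point is a local maximum.

local maximum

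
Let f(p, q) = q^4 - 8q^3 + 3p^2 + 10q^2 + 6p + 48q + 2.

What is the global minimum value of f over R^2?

-30

f(p,q) separates as A(p) + B(q) + 2, so its minimum is min A + min B + 2.
A'(p) = 6p + 6 vanishes at p ∈ {-1}; B'(q) = 4(q - 4)(q - 3)(q + 1) vanishes at q ∈ {-1, 3, 4}.
Local minima of A (where A''>0): A(-1)=-3. Local minima of B: B(-1)=-29, B(4)=96.
So the global minimum of f is A(-1) + B(-1) + 2 = -3 − 29 + 2 = -30, attained at (-1, -1).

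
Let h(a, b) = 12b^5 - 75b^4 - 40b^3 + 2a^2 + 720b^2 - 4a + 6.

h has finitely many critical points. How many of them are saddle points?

h separates as a function of a plus a function of b, so ∇h=0 decouples.
∂h/∂a = 4(a - 1) = 0 at a ∈ {1}; ∂h/∂b = 60b(b - 4)(b - 3)(b + 2) = 0 at b ∈ {-2, 0, 3, 4}.
The Hessian is diagonal: diag(h_aa, h_bb). Second derivatives: h_aa(1)=4; h_bb(-2)=-3600, h_bb(0)=1440, h_bb(3)=-900, h_bb(4)=1440.
Saddle points occur where the two diagonal entries have opposite signs: (1, -2), (1, 3). Count: 2.

2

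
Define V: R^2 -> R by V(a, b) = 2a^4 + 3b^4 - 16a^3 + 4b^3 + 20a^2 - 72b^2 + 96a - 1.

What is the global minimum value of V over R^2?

-699

V(a,b) separates as P(a) + Q(b) − 1, so its minimum is min P + min Q − 1.
P'(a) = 8(a - 4)(a - 3)(a + 1) vanishes at a ∈ {-1, 3, 4}; Q'(b) = 12b(b - 3)(b + 4) vanishes at b ∈ {-4, 0, 3}.
Local minima of P (where P''>0): P(-1)=-58, P(4)=192. Local minima of Q: Q(-4)=-640, Q(3)=-297.
So the global minimum of V is P(-1) + Q(-4) − 1 = -58 − 640 − 1 = -699, attained at (-1, -4).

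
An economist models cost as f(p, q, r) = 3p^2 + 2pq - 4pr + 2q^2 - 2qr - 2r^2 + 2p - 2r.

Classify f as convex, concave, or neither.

neither

f is quadratic, so its Hessian is the constant matrix H = [[6, 2, -4], [2, 4, -2], [-4, -2, -4]].
Leading principal minors: 6, 20, -136.
Neither pattern holds ⇒ H is indefinite ⇒ neither convex nor concave.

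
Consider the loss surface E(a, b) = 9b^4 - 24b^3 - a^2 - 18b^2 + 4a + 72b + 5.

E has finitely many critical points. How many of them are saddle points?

E separates as a function of a plus a function of b, so ∇E=0 decouples.
∂E/∂a = -2(a - 2) = 0 at a ∈ {2}; ∂E/∂b = 36(b - 2)(b - 1)(b + 1) = 0 at b ∈ {-1, 1, 2}.
The Hessian is diagonal: diag(E_aa, E_bb). Second derivatives: E_aa(2)=-2; E_bb(-1)=216, E_bb(1)=-72, E_bb(2)=108.
Saddle points occur where the two diagonal entries have opposite signs: (2, -1), (2, 2). Count: 2.

2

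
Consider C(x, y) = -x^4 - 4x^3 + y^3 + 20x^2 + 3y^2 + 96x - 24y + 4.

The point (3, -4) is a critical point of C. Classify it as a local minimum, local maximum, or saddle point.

The mixed partial ∂²C/∂x∂y is 0, so the Hessian at any point is diag(C_xx, C_yy) = diag(4(-3x^2 - 6x + 10), 6(y + 1)).
At (3, -4): H = diag(-140, -18).
Both eigenvalues are negative, so H is negative definite: a local maximum.

local maximum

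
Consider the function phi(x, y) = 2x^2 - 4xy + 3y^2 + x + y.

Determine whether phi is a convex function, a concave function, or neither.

phi is quadratic, so its Hessian is the constant matrix H = [[4, -4], [-4, 6]].
det(H) = 8, tr(H) = 10.
det(H) > 0 and tr(H) > 0, so H is positive definite everywhere: convex.

convex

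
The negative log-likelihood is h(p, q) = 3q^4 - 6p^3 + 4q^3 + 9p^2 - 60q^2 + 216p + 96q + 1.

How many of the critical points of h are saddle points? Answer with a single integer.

h separates as a function of p plus a function of q, so ∇h=0 decouples.
∂h/∂p = -18(p - 4)(p + 3) = 0 at p ∈ {-3, 4}; ∂h/∂q = 12(q - 2)(q - 1)(q + 4) = 0 at q ∈ {-4, 1, 2}.
The Hessian is diagonal: diag(h_pp, h_qq). Second derivatives: h_pp(-3)=126, h_pp(4)=-126; h_qq(-4)=360, h_qq(1)=-60, h_qq(2)=72.
Saddle points occur where the two diagonal entries have opposite signs: (-3, 1), (4, -4), (4, 2). Count: 3.

3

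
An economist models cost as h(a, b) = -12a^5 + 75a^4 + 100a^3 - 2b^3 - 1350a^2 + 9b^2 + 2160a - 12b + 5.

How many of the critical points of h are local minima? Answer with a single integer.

h separates as a function of a plus a function of b, so ∇h=0 decouples.
∂h/∂a = -60(a - 4)(a - 3)(a - 1)(a + 3) = 0 at a ∈ {-3, 1, 3, 4}; ∂h/∂b = -6(b - 2)(b - 1) = 0 at b ∈ {1, 2}.
The Hessian is diagonal: diag(h_aa, h_bb). Second derivatives: h_aa(-3)=10080, h_aa(1)=-1440, h_aa(3)=720, h_aa(4)=-1260; h_bb(1)=6, h_bb(2)=-6.
Local minima occur where both diagonal entries positive: (-3, 1), (3, 1). Count: 2.

2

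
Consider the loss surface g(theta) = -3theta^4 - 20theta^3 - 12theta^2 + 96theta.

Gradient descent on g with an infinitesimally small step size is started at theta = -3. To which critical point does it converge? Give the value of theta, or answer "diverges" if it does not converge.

g'(theta) = -12(theta - 1)(theta + 2)(theta + 4), so g'(-3) = -48.
Gradient descent moves in the -g' direction, i.e. theta is increasing.
The nearest critical point in that direction is theta = -2, where g'' = 72 > 0 (a local minimum). The iterate converges there.

-2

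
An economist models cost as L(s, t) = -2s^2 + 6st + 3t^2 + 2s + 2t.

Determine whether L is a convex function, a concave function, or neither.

L is quadratic, so its Hessian is the constant matrix H = [[-4, 6], [6, 6]].
det(H) = -60, tr(H) = 2.
det(H) < 0, so H is indefinite: neither convex nor concave.

neither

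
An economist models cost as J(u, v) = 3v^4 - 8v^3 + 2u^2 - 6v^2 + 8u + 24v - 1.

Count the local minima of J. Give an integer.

J separates as a function of u plus a function of v, so ∇J=0 decouples.
∂J/∂u = 4(u + 2) = 0 at u ∈ {-2}; ∂J/∂v = 12(v - 2)(v - 1)(v + 1) = 0 at v ∈ {-1, 1, 2}.
The Hessian is diagonal: diag(J_uu, J_vv). Second derivatives: J_uu(-2)=4; J_vv(-1)=72, J_vv(1)=-24, J_vv(2)=36.
Local minima occur where both diagonal entries positive: (-2, -1), (-2, 2). Count: 2.

2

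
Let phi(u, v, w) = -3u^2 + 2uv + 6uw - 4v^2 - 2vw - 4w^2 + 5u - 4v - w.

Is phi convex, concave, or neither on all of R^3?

phi is quadratic, so its Hessian is the constant matrix H = [[-6, 2, 6], [2, -8, -2], [6, -2, -8]].
Leading principal minors: -6, 44, -88.
Signs alternate −, +, − ⇒ H ≺ 0 ⇒ concave.

concave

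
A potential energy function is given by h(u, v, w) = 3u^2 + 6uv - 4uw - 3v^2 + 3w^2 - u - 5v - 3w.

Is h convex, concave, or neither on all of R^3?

neither

h is quadratic, so its Hessian is the constant matrix H = [[6, 6, -4], [6, -6, 0], [-4, 0, 6]].
Leading principal minors: 6, -72, -336.
Neither pattern holds ⇒ H is indefinite ⇒ neither convex nor concave.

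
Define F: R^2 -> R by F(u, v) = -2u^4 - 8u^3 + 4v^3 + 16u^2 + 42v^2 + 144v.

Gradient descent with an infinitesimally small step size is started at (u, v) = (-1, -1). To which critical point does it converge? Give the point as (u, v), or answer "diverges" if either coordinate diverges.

(0, -3)

F is separable, so gradient descent decouples: u follows -∂F/∂u, v follows -∂F/∂v.
∂F/∂u = -8u(u - 1)(u + 4); at u=-1 this is -48, so u increases.
∂F/∂v = 12(v + 3)(v + 4); at v=-1 this is 72, so v decreases.
u converges to its nearest critical value 0 (a local min of the u-part); v converges to -3. The iterate converges to (0, -3).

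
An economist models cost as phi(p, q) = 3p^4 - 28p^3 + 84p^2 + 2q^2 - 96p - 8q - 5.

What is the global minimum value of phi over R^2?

phi(p,q) separates as A(p) + B(q) − 5, so its minimum is min A + min B − 5.
A'(p) = 12(p - 4)(p - 2)(p - 1) vanishes at p ∈ {1, 2, 4}; B'(q) = 4q - 8 vanishes at q ∈ {2}.
Local minima of A (where A''>0): A(1)=-37, A(4)=-64. Local minima of B: B(2)=-8.
So the global minimum of phi is A(4) + B(2) − 5 = -64 − 8 − 5 = -77, attained at (4, 2).

-77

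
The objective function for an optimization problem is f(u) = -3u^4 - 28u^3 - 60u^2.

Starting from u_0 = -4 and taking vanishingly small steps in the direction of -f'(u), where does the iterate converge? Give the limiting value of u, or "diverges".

f'(u) = -12u(u + 2)(u + 5), so f'(-4) = -96.
Gradient descent moves in the -f' direction, i.e. u is increasing.
The nearest critical point in that direction is u = -2, where f'' = 72 > 0 (a local minimum). The iterate converges there.

-2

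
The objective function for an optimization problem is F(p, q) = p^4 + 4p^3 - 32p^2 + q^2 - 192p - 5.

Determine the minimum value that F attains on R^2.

-773

F(p,q) separates as A(p) + B(q) − 5, so its minimum is min A + min B − 5.
A'(p) = 4(p - 4)(p + 3)(p + 4) vanishes at p ∈ {-4, -3, 4}; B'(q) = 2q vanishes at q ∈ {0}.
Local minima of A (where A''>0): A(-4)=256, A(4)=-768. Local minima of B: B(0)=0.
So the global minimum of F is A(4) + B(0) − 5 = -768 + 0 − 5 = -773, attained at (4, 0).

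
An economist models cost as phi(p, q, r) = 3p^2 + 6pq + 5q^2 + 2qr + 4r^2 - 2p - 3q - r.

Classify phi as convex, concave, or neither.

phi is quadratic, so its Hessian is the constant matrix H = [[6, 6, 0], [6, 10, 2], [0, 2, 8]].
Leading principal minors: 6, 24, 168.
All positive ⇒ H ≻ 0 ⇒ convex.

convex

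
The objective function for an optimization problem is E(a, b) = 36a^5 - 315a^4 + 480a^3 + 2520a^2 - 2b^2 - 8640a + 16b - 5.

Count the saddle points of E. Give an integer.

2

E separates as a function of a plus a function of b, so ∇E=0 decouples.
∂E/∂a = 180(a - 4)(a - 3)(a - 2)(a + 2) = 0 at a ∈ {-2, 2, 3, 4}; ∂E/∂b = -4(b - 4) = 0 at b ∈ {4}.
The Hessian is diagonal: diag(E_aa, E_bb). Second derivatives: E_aa(-2)=-21600, E_aa(2)=1440, E_aa(3)=-900, E_aa(4)=2160; E_bb(4)=-4.
Saddle points occur where the two diagonal entries have opposite signs: (2, 4), (4, 4). Count: 2.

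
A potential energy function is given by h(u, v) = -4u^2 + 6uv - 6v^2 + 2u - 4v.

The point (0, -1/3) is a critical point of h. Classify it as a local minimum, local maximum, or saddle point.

local maximum

The Hessian of h is constant: H = [[-8, 6], [6, -12]].
det(H) = (-8)·(-12) − 6² = 60.
det(H) > 0 and tr(H) = -20 < 0, so H is negative definite and the point is a local maximum.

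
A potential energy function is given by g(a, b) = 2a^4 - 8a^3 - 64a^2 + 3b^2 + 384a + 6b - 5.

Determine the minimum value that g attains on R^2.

g(a,b) separates as P(a) + Q(b) − 5, so its minimum is min P + min Q − 5.
P'(a) = 8(a - 4)(a - 3)(a + 4) vanishes at a ∈ {-4, 3, 4}; Q'(b) = 6b + 6 vanishes at b ∈ {-1}.
Local minima of P (where P''>0): P(-4)=-1536, P(4)=512. Local minima of Q: Q(-1)=-3.
So the global minimum of g is P(-4) + Q(-1) − 5 = -1536 − 3 − 5 = -1544, attained at (-4, -1).

-1544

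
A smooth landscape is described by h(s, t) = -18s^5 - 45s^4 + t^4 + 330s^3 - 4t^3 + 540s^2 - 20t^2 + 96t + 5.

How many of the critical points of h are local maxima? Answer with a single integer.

h separates as a function of s plus a function of t, so ∇h=0 decouples.
∂h/∂s = -90s(s - 3)(s + 1)(s + 4) = 0 at s ∈ {-4, -1, 0, 3}; ∂h/∂t = 4(t - 4)(t - 2)(t + 3) = 0 at t ∈ {-3, 2, 4}.
The Hessian is diagonal: diag(h_ss, h_tt). Second derivatives: h_ss(-4)=7560, h_ss(-1)=-1080, h_ss(0)=1080, h_ss(3)=-7560; h_tt(-3)=140, h_tt(2)=-40, h_tt(4)=56.
Local maxima occur where both diagonal entries negative: (-1, 2), (3, 2). Count: 2.

2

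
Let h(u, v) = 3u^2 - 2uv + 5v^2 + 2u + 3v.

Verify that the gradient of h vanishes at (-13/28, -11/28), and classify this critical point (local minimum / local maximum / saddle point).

∇h = (6u - 2v + 2, -2u + 10v + 3); substituting (-13/28, -11/28) gives ∇h = (0, 0), so (-13/28, -11/28) is indeed a critical point.
The Hessian of h is constant: H = [[6, -2], [-2, 10]].
det(H) = 6·10 − (-2)² = 56.
det(H) > 0 and tr(H) = 16 > 0, so H is positive definite and the point is a local minimum.

local minimum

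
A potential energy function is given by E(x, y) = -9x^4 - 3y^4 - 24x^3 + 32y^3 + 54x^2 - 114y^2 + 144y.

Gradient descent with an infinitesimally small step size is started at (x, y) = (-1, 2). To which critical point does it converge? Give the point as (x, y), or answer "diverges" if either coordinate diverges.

E is separable, so gradient descent decouples: x follows -∂E/∂x, y follows -∂E/∂y.
∂E/∂x = -36x(x - 1)(x + 3); at x=-1 this is -144, so x increases.
∂E/∂y = -12(y - 4)(y - 3)(y - 1); at y=2 this is -24, so y increases.
x converges to its nearest critical value 0 (a local min of the x-part); y converges to 3. The iterate converges to (0, 3).

(0, 3)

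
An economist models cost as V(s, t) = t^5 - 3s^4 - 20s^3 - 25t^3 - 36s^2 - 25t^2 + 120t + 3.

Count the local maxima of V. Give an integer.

4

V separates as a function of s plus a function of t, so ∇V=0 decouples.
∂V/∂s = -12s(s + 2)(s + 3) = 0 at s ∈ {-3, -2, 0}; ∂V/∂t = 5(t - 4)(t - 1)(t + 2)(t + 3) = 0 at t ∈ {-3, -2, 1, 4}.
The Hessian is diagonal: diag(V_ss, V_tt). Second derivatives: V_ss(-3)=-36, V_ss(-2)=24, V_ss(0)=-72; V_tt(-3)=-140, V_tt(-2)=90, V_tt(1)=-180, V_tt(4)=630.
Local maxima occur where both diagonal entries negative: (-3, -3), (-3, 1), (0, -3), (0, 1). Count: 4.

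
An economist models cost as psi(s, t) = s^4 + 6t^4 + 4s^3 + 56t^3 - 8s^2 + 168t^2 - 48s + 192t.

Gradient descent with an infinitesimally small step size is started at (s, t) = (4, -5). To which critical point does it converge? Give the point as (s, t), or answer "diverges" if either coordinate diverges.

psi is separable, so gradient descent decouples: s follows -∂psi/∂s, t follows -∂psi/∂t.
∂psi/∂s = 4(s - 2)(s + 2)(s + 3); at s=4 this is 336, so s decreases.
∂psi/∂t = 24(t + 1)(t + 2)(t + 4); at t=-5 this is -288, so t increases.
s converges to its nearest critical value 2 (a local min of the s-part); t converges to -4. The iterate converges to (2, -4).

(2, -4)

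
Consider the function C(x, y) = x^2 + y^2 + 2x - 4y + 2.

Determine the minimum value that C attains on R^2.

-3

C(x,y) separates as P(x) + Q(y) + 2, so its minimum is min P + min Q + 2.
P'(x) = 2x + 2 vanishes at x ∈ {-1}; Q'(y) = 2y - 4 vanishes at y ∈ {2}.
Local minima of P (where P''>0): P(-1)=-1. Local minima of Q: Q(2)=-4.
So the global minimum of C is P(-1) + Q(2) + 2 = -1 − 4 + 2 = -3, attained at (-1, 2).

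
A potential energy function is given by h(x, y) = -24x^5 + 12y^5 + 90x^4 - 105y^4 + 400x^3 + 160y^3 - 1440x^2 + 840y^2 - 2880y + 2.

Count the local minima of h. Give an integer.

4

h separates as a function of x plus a function of y, so ∇h=0 decouples.
∂h/∂x = -120x(x - 4)(x - 2)(x + 3) = 0 at x ∈ {-3, 0, 2, 4}; ∂h/∂y = 60(y - 4)(y - 3)(y - 2)(y + 2) = 0 at y ∈ {-2, 2, 3, 4}.
The Hessian is diagonal: diag(h_xx, h_yy). Second derivatives: h_xx(-3)=12600, h_xx(0)=-2880, h_xx(2)=2400, h_xx(4)=-6720; h_yy(-2)=-7200, h_yy(2)=480, h_yy(3)=-300, h_yy(4)=720.
Local minima occur where both diagonal entries positive: (-3, 2), (-3, 4), (2, 2), (2, 4). Count: 4.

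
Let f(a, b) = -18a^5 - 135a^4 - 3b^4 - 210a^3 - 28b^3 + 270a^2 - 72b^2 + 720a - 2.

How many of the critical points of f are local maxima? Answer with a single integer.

4

f separates as a function of a plus a function of b, so ∇f=0 decouples.
∂f/∂a = -90(a - 1)(a + 1)(a + 2)(a + 4) = 0 at a ∈ {-4, -2, -1, 1}; ∂f/∂b = -12b(b + 3)(b + 4) = 0 at b ∈ {-4, -3, 0}.
The Hessian is diagonal: diag(f_aa, f_bb). Second derivatives: f_aa(-4)=2700, f_aa(-2)=-540, f_aa(-1)=540, f_aa(1)=-2700; f_bb(-4)=-48, f_bb(-3)=36, f_bb(0)=-144.
Local maxima occur where both diagonal entries negative: (-2, -4), (-2, 0), (1, -4), (1, 0). Count: 4.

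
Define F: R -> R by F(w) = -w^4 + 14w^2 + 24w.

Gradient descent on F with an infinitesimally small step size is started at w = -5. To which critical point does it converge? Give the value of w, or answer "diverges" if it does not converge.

F'(w) = -4(w - 3)(w + 1)(w + 2), so F'(-5) = 384.
Gradient descent moves in the -F' direction, i.e. w is decreasing.
There is no critical point below w=-5, and F' keeps the same sign, so the iterate runs off to −∞.

diverges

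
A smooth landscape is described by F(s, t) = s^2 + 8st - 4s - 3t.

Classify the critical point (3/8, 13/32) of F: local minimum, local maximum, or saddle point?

The Hessian of F is constant: H = [[2, 8], [8, 0]].
det(H) = 2·0 − 8² = -64.
Since det(H) < 0, H is indefinite and the critical point is a saddle point.

saddle point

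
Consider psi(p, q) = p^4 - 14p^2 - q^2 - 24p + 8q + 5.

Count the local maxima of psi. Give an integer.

psi separates as a function of p plus a function of q, so ∇psi=0 decouples.
∂psi/∂p = 4(p - 3)(p + 1)(p + 2) = 0 at p ∈ {-2, -1, 3}; ∂psi/∂q = -2(q - 4) = 0 at q ∈ {4}.
The Hessian is diagonal: diag(psi_pp, psi_qq). Second derivatives: psi_pp(-2)=20, psi_pp(-1)=-16, psi_pp(3)=80; psi_qq(4)=-2.
Local maxima occur where both diagonal entries negative: (-1, 4). Count: 1.

1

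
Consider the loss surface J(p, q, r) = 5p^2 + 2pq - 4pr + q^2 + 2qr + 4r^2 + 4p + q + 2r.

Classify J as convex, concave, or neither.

J is quadratic, so its Hessian is the constant matrix H = [[10, 2, -4], [2, 2, 2], [-4, 2, 8]].
Leading principal minors: 10, 16, 24.
All positive ⇒ H ≻ 0 ⇒ convex.

convex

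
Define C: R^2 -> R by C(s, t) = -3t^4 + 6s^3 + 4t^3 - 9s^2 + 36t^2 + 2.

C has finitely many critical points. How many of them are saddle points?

3

C separates as a function of s plus a function of t, so ∇C=0 decouples.
∂C/∂s = 18s(s - 1) = 0 at s ∈ {0, 1}; ∂C/∂t = -12t(t - 3)(t + 2) = 0 at t ∈ {-2, 0, 3}.
The Hessian is diagonal: diag(C_ss, C_tt). Second derivatives: C_ss(0)=-18, C_ss(1)=18; C_tt(-2)=-120, C_tt(0)=72, C_tt(3)=-180.
Saddle points occur where the two diagonal entries have opposite signs: (0, 0), (1, -2), (1, 3). Count: 3.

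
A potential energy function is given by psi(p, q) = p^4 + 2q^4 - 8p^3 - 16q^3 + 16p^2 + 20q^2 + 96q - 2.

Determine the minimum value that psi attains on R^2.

psi(p,q) separates as A(p) + B(q) − 2, so its minimum is min A + min B − 2.
A'(p) = 4p(p - 4)(p - 2) vanishes at p ∈ {0, 2, 4}; B'(q) = 8(q - 4)(q - 3)(q + 1) vanishes at q ∈ {-1, 3, 4}.
Local minima of A (where A''>0): A(0)=0, A(4)=0. Local minima of B: B(-1)=-58, B(4)=192.
So the global minimum of psi is A(0) + B(-1) − 2 = 0 − 58 − 2 = -60, attained at (0, -1).

-60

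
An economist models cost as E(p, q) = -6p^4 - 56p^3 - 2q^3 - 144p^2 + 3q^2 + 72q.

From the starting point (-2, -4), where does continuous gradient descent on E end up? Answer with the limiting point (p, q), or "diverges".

(-3, -3)

E is separable, so gradient descent decouples: p follows -∂E/∂p, q follows -∂E/∂q.
∂E/∂p = -24p(p + 3)(p + 4); at p=-2 this is 96, so p decreases.
∂E/∂q = -6(q - 4)(q + 3); at q=-4 this is -48, so q increases.
p converges to its nearest critical value -3 (a local min of the p-part); q converges to -3. The iterate converges to (-3, -3).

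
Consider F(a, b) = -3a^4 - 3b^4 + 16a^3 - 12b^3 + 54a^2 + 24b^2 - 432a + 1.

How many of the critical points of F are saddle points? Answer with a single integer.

F separates as a function of a plus a function of b, so ∇F=0 decouples.
∂F/∂a = -12(a - 4)(a - 3)(a + 3) = 0 at a ∈ {-3, 3, 4}; ∂F/∂b = -12b(b - 1)(b + 4) = 0 at b ∈ {-4, 0, 1}.
The Hessian is diagonal: diag(F_aa, F_bb). Second derivatives: F_aa(-3)=-504, F_aa(3)=72, F_aa(4)=-84; F_bb(-4)=-240, F_bb(0)=48, F_bb(1)=-60.
Saddle points occur where the two diagonal entries have opposite signs: (-3, 0), (3, -4), (3, 1), (4, 0). Count: 4.

4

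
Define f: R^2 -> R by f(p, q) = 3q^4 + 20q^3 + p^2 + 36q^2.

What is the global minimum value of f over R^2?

f(p,q) separates as A(p) + B(q), so its minimum is min A + min B.
A'(p) = 2p vanishes at p ∈ {0}; B'(q) = 12q(q + 2)(q + 3) vanishes at q ∈ {-3, -2, 0}.
Local minima of A (where A''>0): A(0)=0. Local minima of B: B(-3)=27, B(0)=0.
So the global minimum of f is A(0) + B(0) = 0 + 0 = 0, attained at (0, 0).

0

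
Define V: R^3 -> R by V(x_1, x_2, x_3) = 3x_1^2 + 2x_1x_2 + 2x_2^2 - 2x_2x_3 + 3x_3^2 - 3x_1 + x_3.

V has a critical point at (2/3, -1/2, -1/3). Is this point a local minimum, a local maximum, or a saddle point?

The Hessian is constant: H = [[6, 2, 0], [2, 4, -2], [0, -2, 6]].
Leading principal minors: Δ₁ = 6, Δ₂ = 20, Δ₃ = 96.
All leading minors are positive, so H is positive definite: a local minimum.

local minimum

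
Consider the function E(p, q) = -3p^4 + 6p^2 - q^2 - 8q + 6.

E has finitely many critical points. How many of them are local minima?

E separates as a function of p plus a function of q, so ∇E=0 decouples.
∂E/∂p = -12p(p - 1)(p + 1) = 0 at p ∈ {-1, 0, 1}; ∂E/∂q = -2(q + 4) = 0 at q ∈ {-4}.
The Hessian is diagonal: diag(E_pp, E_qq). Second derivatives: E_pp(-1)=-24, E_pp(0)=12, E_pp(1)=-24; E_qq(-4)=-2.
Local minima occur where both diagonal entries positive: none. Count: 0.

0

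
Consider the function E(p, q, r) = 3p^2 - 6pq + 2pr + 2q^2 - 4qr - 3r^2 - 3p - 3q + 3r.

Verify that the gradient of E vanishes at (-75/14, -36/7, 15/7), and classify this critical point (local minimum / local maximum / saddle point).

saddle point

∇E = (6p - 6q + 2r - 3, -6p + 4q - 4r - 3, 2p - 4q - 6r + 3); substituting (-75/14, -36/7, 15/7) gives ∇E = (0, 0, 0), so (-75/14, -36/7, 15/7) is indeed a critical point.
The Hessian is constant: H = [[6, -6, 2], [-6, 4, -4], [2, -4, -6]].
Leading principal minors: Δ₁ = 6, Δ₂ = -12, Δ₃ = 56.
The minors fit neither the all-positive nor the alternating-sign pattern, so H is indefinite: a saddle point.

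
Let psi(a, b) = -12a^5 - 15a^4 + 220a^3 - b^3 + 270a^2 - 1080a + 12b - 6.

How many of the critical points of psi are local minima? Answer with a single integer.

psi separates as a function of a plus a function of b, so ∇psi=0 decouples.
∂psi/∂a = -60(a - 3)(a - 1)(a + 2)(a + 3) = 0 at a ∈ {-3, -2, 1, 3}; ∂psi/∂b = -3(b - 2)(b + 2) = 0 at b ∈ {-2, 2}.
The Hessian is diagonal: diag(psi_aa, psi_bb). Second derivatives: psi_aa(-3)=1440, psi_aa(-2)=-900, psi_aa(1)=1440, psi_aa(3)=-3600; psi_bb(-2)=12, psi_bb(2)=-12.
Local minima occur where both diagonal entries positive: (-3, -2), (1, -2). Count: 2.

2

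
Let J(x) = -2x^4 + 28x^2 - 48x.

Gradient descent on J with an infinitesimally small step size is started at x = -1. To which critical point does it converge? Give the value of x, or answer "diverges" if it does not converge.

J'(x) = -8(x - 2)(x - 1)(x + 3), so J'(-1) = -96.
Gradient descent moves in the -J' direction, i.e. x is increasing.
The nearest critical point in that direction is x = 1, where J'' = 32 > 0 (a local minimum). The iterate converges there.

1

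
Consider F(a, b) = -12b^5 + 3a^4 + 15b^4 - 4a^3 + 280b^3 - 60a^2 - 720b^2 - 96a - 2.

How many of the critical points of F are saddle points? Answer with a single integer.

F separates as a function of a plus a function of b, so ∇F=0 decouples.
∂F/∂a = 12(a - 4)(a + 1)(a + 2) = 0 at a ∈ {-2, -1, 4}; ∂F/∂b = -60b(b - 3)(b - 2)(b + 4) = 0 at b ∈ {-4, 0, 2, 3}.
The Hessian is diagonal: diag(F_aa, F_bb). Second derivatives: F_aa(-2)=72, F_aa(-1)=-60, F_aa(4)=360; F_bb(-4)=10080, F_bb(0)=-1440, F_bb(2)=720, F_bb(3)=-1260.
Saddle points occur where the two diagonal entries have opposite signs: (-2, 0), (-2, 3), (-1, -4), (-1, 2), (4, 0), (4, 3). Count: 6.

6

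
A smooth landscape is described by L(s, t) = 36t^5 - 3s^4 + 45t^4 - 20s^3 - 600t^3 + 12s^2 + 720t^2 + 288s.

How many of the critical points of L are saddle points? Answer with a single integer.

L separates as a function of s plus a function of t, so ∇L=0 decouples.
∂L/∂s = -12(s - 2)(s + 3)(s + 4) = 0 at s ∈ {-4, -3, 2}; ∂L/∂t = 180t(t - 2)(t - 1)(t + 4) = 0 at t ∈ {-4, 0, 1, 2}.
The Hessian is diagonal: diag(L_ss, L_tt). Second derivatives: L_ss(-4)=-72, L_ss(-3)=60, L_ss(2)=-360; L_tt(-4)=-21600, L_tt(0)=1440, L_tt(1)=-900, L_tt(2)=2160.
Saddle points occur where the two diagonal entries have opposite signs: (-4, 0), (-4, 2), (-3, -4), (-3, 1), (2, 0), (2, 2). Count: 6.

6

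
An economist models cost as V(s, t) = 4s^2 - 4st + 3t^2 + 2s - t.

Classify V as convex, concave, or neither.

convex

V is quadratic, so its Hessian is the constant matrix H = [[8, -4], [-4, 6]].
det(H) = 32, tr(H) = 14.
det(H) > 0 and tr(H) > 0, so H is positive definite everywhere: convex.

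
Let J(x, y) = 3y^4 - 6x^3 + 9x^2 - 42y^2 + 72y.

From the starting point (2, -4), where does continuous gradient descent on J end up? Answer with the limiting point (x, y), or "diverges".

diverges

J is separable, so gradient descent decouples: x follows -∂J/∂x, y follows -∂J/∂y.
∂J/∂x = -18x(x - 1); at x=2 this is -36, so x increases.
∂J/∂y = 12(y - 2)(y - 1)(y + 3); at y=-4 this is -360, so y increases.
The x-coordinate has no critical point in that direction and runs off to infinity.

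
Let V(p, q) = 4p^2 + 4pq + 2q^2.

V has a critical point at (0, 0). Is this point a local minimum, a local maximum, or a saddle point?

The Hessian of V is constant: H = [[8, 4], [4, 4]].
det(H) = 8·4 − 4² = 16.
det(H) > 0 and tr(H) = 12 > 0, so H is positive definite and the point is a local minimum.

local minimum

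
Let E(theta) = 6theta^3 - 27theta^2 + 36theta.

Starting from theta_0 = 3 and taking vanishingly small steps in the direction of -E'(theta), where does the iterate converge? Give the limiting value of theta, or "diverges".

E'(theta) = 18(theta - 2)(theta - 1), so E'(3) = 36.
Gradient descent moves in the -E' direction, i.e. theta is decreasing.
The nearest critical point in that direction is theta = 2, where E'' = 18 > 0 (a local minimum). The iterate converges there.

2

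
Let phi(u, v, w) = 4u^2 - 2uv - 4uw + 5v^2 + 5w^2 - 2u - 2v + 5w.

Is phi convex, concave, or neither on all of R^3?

phi is quadratic, so its Hessian is the constant matrix H = [[8, -2, -4], [-2, 10, 0], [-4, 0, 10]].
Leading principal minors: 8, 76, 600.
All positive ⇒ H ≻ 0 ⇒ convex.

convex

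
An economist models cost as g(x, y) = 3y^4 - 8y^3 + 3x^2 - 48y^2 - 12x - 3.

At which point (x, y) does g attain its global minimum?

(2, 4)

g(x,y) separates as P(x) + Q(y) − 3, so its minimum is min P + min Q − 3.
P'(x) = 6x - 12 vanishes at x ∈ {2}; Q'(y) = 12y(y - 4)(y + 2) vanishes at y ∈ {-2, 0, 4}.
Local minima of P (where P''>0): P(2)=-12. Local minima of Q: Q(-2)=-80, Q(4)=-512.
So the global minimum of g is P(2) + Q(4) − 3 = -12 − 512 − 3 = -527, attained at (2, 4).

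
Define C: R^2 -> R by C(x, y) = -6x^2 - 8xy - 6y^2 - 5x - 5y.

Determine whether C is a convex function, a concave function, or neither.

concave

C is quadratic, so its Hessian is the constant matrix H = [[-12, -8], [-8, -12]].
det(H) = 80, tr(H) = -24.
det(H) > 0 and tr(H) < 0, so H is negative definite everywhere: concave.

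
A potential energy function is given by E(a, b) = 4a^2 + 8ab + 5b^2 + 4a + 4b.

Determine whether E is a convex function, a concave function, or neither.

E is quadratic, so its Hessian is the constant matrix H = [[8, 8], [8, 10]].
det(H) = 16, tr(H) = 18.
det(H) > 0 and tr(H) > 0, so H is positive definite everywhere: convex.

convex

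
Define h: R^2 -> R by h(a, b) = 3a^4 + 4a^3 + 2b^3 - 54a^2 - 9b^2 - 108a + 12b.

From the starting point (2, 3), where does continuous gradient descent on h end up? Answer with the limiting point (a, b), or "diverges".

h is separable, so gradient descent decouples: a follows -∂h/∂a, b follows -∂h/∂b.
∂h/∂a = 12(a - 3)(a + 1)(a + 3); at a=2 this is -180, so a increases.
∂h/∂b = 6(b - 2)(b - 1); at b=3 this is 12, so b decreases.
a converges to its nearest critical value 3 (a local min of the a-part); b converges to 2. The iterate converges to (3, 2).

(3, 2)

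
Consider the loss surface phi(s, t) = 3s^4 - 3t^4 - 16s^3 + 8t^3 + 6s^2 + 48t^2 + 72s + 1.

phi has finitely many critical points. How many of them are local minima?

2

phi separates as a function of s plus a function of t, so ∇phi=0 decouples.
∂phi/∂s = 12(s - 3)(s - 2)(s + 1) = 0 at s ∈ {-1, 2, 3}; ∂phi/∂t = -12t(t - 4)(t + 2) = 0 at t ∈ {-2, 0, 4}.
The Hessian is diagonal: diag(phi_ss, phi_tt). Second derivatives: phi_ss(-1)=144, phi_ss(2)=-36, phi_ss(3)=48; phi_tt(-2)=-144, phi_tt(0)=96, phi_tt(4)=-288.
Local minima occur where both diagonal entries positive: (-1, 0), (3, 0). Count: 2.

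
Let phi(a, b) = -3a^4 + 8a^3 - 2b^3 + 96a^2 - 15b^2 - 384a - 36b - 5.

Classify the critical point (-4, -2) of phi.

The mixed partial ∂²phi/∂a∂b is 0, so the Hessian at any point is diag(phi_aa, phi_bb) = diag(12(-3a^2 + 4a + 16), -6(2b + 5)).
At (-4, -2): H = diag(-576, -6).
Both eigenvalues are negative, so H is negative definite: a local maximum.

local maximum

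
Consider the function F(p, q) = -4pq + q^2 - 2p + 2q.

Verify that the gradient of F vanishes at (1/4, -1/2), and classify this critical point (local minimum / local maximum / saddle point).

saddle point

∇F = (-4q - 2, -4p + 2q + 2); substituting (1/4, -1/2) gives ∇F = (0, 0), so (1/4, -1/2) is indeed a critical point.
The Hessian of F is constant: H = [[0, -4], [-4, 2]].
det(H) = 0·2 − (-4)² = -16.
Since det(H) < 0, H is indefinite and the critical point is a saddle point.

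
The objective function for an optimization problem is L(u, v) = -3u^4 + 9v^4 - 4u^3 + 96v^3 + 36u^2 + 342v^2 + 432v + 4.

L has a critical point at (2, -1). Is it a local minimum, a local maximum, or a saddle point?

saddle point

The mixed partial ∂²L/∂u∂v is 0, so the Hessian at any point is diag(L_uu, L_vv) = diag(12(-3u^2 - 2u + 6), 36(3v^2 + 16v + 19)).
At (2, -1): H = diag(-120, 216).
The eigenvalues have opposite signs, so H is indefinite: a saddle point.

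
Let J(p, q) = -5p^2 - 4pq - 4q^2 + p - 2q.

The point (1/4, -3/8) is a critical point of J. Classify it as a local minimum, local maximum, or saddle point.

The Hessian of J is constant: H = [[-10, -4], [-4, -8]].
det(H) = (-10)·(-8) − (-4)² = 64.
det(H) > 0 and tr(H) = -18 < 0, so H is negative definite and the point is a local maximum.

local maximum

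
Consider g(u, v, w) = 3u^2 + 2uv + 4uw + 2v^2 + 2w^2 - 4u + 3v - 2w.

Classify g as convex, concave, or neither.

g is quadratic, so its Hessian is the constant matrix H = [[6, 2, 4], [2, 4, 0], [4, 0, 4]].
Leading principal minors: 6, 20, 16.
All positive ⇒ H ≻ 0 ⇒ convex.

convex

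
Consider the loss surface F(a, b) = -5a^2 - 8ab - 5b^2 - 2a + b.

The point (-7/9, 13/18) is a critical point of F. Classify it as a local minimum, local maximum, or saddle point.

local maximum

The Hessian of F is constant: H = [[-10, -8], [-8, -10]].
det(H) = (-10)·(-10) − (-8)² = 36.
det(H) > 0 and tr(H) = -20 < 0, so H is negative definite and the point is a local maximum.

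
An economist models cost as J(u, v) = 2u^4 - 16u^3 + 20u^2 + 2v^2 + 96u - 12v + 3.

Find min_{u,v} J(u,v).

J(u,v) separates as P(u) + Q(v) + 3, so its minimum is min P + min Q + 3.
P'(u) = 8(u - 4)(u - 3)(u + 1) vanishes at u ∈ {-1, 3, 4}; Q'(v) = 4v - 12 vanishes at v ∈ {3}.
Local minima of P (where P''>0): P(-1)=-58, P(4)=192. Local minima of Q: Q(3)=-18.
So the global minimum of J is P(-1) + Q(3) + 3 = -58 − 18 + 3 = -73, attained at (-1, 3).

-73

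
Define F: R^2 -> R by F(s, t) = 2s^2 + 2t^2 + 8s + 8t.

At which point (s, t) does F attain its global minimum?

F(s,t) separates as P(s) + Q(t), so its minimum is min P + min Q.
P'(s) = 4s + 8 vanishes at s ∈ {-2}; Q'(t) = 4(t + 2) vanishes at t ∈ {-2}.
Local minima of P (where P''>0): P(-2)=-8. Local minima of Q: Q(-2)=-8.
So the global minimum of F is P(-2) + Q(-2) = -8 − 8 = -16, attained at (-2, -2).

(-2, -2)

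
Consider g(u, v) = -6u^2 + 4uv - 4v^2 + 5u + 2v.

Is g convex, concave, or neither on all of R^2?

concave

g is quadratic, so its Hessian is the constant matrix H = [[-12, 4], [4, -8]].
det(H) = 80, tr(H) = -20.
det(H) > 0 and tr(H) < 0, so H is negative definite everywhere: concave.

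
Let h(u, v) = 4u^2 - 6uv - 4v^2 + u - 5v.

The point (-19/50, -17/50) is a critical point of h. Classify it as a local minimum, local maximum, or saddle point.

The Hessian of h is constant: H = [[8, -6], [-6, -8]].
det(H) = 8·(-8) − (-6)² = -100.
Since det(H) < 0, H is indefinite and the critical point is a saddle point.

saddle point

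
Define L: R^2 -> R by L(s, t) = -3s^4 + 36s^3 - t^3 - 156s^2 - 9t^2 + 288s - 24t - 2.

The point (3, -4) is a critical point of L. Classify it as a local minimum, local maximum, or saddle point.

The mixed partial ∂²L/∂s∂t is 0, so the Hessian at any point is diag(L_ss, L_tt) = diag(12(-3s^2 + 18s - 26), -6(t + 3)).
At (3, -4): H = diag(12, 6).
Both eigenvalues are positive, so H is positive definite: a local minimum.

local minimum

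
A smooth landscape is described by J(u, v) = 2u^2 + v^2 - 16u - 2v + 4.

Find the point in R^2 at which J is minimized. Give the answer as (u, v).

(4, 1)

J(u,v) separates as P(u) + Q(v) + 4, so its minimum is min P + min Q + 4.
P'(u) = 4u - 16 vanishes at u ∈ {4}; Q'(v) = 2v - 2 vanishes at v ∈ {1}.
Local minima of P (where P''>0): P(4)=-32. Local minima of Q: Q(1)=-1.
So the global minimum of J is P(4) + Q(1) + 4 = -32 − 1 + 4 = -29, attained at (4, 1).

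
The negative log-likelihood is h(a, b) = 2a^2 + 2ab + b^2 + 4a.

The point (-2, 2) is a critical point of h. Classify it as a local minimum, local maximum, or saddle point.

local minimum

The Hessian of h is constant: H = [[4, 2], [2, 2]].
det(H) = 4·2 − 2² = 4.
det(H) > 0 and tr(H) = 6 > 0, so H is positive definite and the point is a local minimum.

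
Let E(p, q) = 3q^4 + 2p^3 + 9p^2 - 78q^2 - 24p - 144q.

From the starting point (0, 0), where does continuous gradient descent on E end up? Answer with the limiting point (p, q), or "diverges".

(1, 4)

E is separable, so gradient descent decouples: p follows -∂E/∂p, q follows -∂E/∂q.
∂E/∂p = 6(p - 1)(p + 4); at p=0 this is -24, so p increases.
∂E/∂q = 12(q - 4)(q + 1)(q + 3); at q=0 this is -144, so q increases.
p converges to its nearest critical value 1 (a local min of the p-part); q converges to 4. The iterate converges to (1, 4).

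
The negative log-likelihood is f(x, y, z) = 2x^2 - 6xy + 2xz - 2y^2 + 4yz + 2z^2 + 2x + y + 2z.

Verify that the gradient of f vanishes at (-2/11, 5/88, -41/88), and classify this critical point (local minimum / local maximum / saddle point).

saddle point

∇f = (4x - 6y + 2z + 2, -6x - 4y + 4z + 1, 2x + 4y + 4z + 2); substituting (-2/11, 5/88, -41/88) gives ∇f = (0, 0, 0), so (-2/11, 5/88, -41/88) is indeed a critical point.
The Hessian is constant: H = [[4, -6, 2], [-6, -4, 4], [2, 4, 4]].
Leading principal minors: Δ₁ = 4, Δ₂ = -52, Δ₃ = -352.
The minors fit neither the all-positive nor the alternating-sign pattern, so H is indefinite: a saddle point.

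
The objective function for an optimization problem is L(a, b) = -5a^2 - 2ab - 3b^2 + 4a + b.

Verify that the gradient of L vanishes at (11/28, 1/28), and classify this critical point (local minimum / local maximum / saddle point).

∇L = (-10a - 2b + 4, -2a - 6b + 1); substituting (11/28, 1/28) gives ∇L = (0, 0), so (11/28, 1/28) is indeed a critical point.
The Hessian of L is constant: H = [[-10, -2], [-2, -6]].
det(H) = (-10)·(-6) − (-2)² = 56.
det(H) > 0 and tr(H) = -16 < 0, so H is negative definite and the point is a local maximum.

local maximum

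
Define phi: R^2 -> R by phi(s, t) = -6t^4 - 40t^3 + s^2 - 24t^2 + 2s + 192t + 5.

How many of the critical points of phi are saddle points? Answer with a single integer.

phi separates as a function of s plus a function of t, so ∇phi=0 decouples.
∂phi/∂s = 2(s + 1) = 0 at s ∈ {-1}; ∂phi/∂t = -24(t - 1)(t + 2)(t + 4) = 0 at t ∈ {-4, -2, 1}.
The Hessian is diagonal: diag(phi_ss, phi_tt). Second derivatives: phi_ss(-1)=2; phi_tt(-4)=-240, phi_tt(-2)=144, phi_tt(1)=-360.
Saddle points occur where the two diagonal entries have opposite signs: (-1, -4), (-1, 1). Count: 2.

2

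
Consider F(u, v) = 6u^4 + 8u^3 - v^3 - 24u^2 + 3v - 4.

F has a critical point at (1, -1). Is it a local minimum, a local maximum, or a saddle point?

local minimum

The mixed partial ∂²F/∂u∂v is 0, so the Hessian at any point is diag(F_uu, F_vv) = diag(24(3u^2 + 2u - 2), -6v).
At (1, -1): H = diag(72, 6).
Both eigenvalues are positive, so H is positive definite: a local minimum.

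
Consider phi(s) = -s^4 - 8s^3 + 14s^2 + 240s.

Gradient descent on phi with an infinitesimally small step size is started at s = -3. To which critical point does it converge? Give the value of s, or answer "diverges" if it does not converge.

phi'(s) = -4(s - 3)(s + 4)(s + 5), so phi'(-3) = 48.
Gradient descent moves in the -phi' direction, i.e. s is decreasing.
The nearest critical point in that direction is s = -4, where phi'' = 28 > 0 (a local minimum). The iterate converges there.

-4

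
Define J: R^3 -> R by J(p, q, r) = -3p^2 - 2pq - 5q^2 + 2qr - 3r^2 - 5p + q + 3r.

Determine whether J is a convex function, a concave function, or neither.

concave

J is quadratic, so its Hessian is the constant matrix H = [[-6, -2, 0], [-2, -10, 2], [0, 2, -6]].
Leading principal minors: -6, 56, -312.
Signs alternate −, +, − ⇒ H ≺ 0 ⇒ concave.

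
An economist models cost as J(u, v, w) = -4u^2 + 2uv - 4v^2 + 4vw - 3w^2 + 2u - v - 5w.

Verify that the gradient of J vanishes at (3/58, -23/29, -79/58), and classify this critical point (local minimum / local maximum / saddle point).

∇J = (-8u + 2v + 2, 2u - 8v + 4w - 1, 4v - 6w - 5); substituting (3/58, -23/29, -79/58) gives ∇J = (0, 0, 0), so (3/58, -23/29, -79/58) is indeed a critical point.
The Hessian is constant: H = [[-8, 2, 0], [2, -8, 4], [0, 4, -6]].
Leading principal minors: Δ₁ = -8, Δ₂ = 60, Δ₃ = -232.
The minors alternate sign starting negative (−, +, −), so H is negative definite: a local maximum.

local maximum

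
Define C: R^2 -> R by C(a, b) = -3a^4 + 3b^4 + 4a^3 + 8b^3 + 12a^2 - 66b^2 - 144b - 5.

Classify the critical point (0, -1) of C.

The mixed partial ∂²C/∂a∂b is 0, so the Hessian at any point is diag(C_aa, C_bb) = diag(12(-3a^2 + 2a + 2), 12(3b^2 + 4b - 11)).
At (0, -1): H = diag(24, -144).
The eigenvalues have opposite signs, so H is indefinite: a saddle point.

saddle point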